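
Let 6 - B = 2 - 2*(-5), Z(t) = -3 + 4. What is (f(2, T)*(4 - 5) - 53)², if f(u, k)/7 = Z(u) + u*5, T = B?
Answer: 16900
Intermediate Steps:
Z(t) = 1
B = -6 (B = 6 - (2 - 2*(-5)) = 6 - (2 + 10) = 6 - 1*12 = 6 - 12 = -6)
T = -6
f(u, k) = 7 + 35*u (f(u, k) = 7*(1 + u*5) = 7*(1 + 5*u) = 7 + 35*u)
(f(2, T)*(4 - 5) - 53)² = ((7 + 35*2)*(4 - 5) - 53)² = ((7 + 70)*(-1) - 53)² = (77*(-1) - 53)² = (-77 - 53)² = (-130)² = 16900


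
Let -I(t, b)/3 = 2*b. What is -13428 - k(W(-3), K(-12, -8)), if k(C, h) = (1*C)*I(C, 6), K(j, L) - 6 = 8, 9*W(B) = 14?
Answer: -13372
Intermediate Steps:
W(B) = 14/9 (W(B) = (⅑)*14 = 14/9)
I(t, b) = -6*b
K(j, L) = 14 (K(j, L) = 6 + 8 = 14)
k(C, h) = -36*C (k(C, h) = (1*C)*(-6*6) = C*(-36) = -36*C)
-13428 - k(W(-3), K(-12, -8)) = -13428 - (-36)*14/9 = -13428 - 1*(-56) = -13428 + 56 = -13372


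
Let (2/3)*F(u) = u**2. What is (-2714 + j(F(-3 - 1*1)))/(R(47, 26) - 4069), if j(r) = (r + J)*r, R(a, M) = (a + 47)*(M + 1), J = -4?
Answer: 2234/1531 ≈ 1.4592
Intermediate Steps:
F(u) = 3*u**2/2
R(a, M) = (1 + M)*(47 + a) (R(a, M) = (47 + a)*(1 + M) = (1 + M)*(47 + a))
j(r) = r*(-4 + r) (j(r) = (r - 4)*r = (-4 + r)*r = r*(-4 + r))
(-2714 + j(F(-3 - 1*1)))/(R(47, 26) - 4069) = (-2714 + (3*(-3 - 1*1)**2/2)*(-4 + 3*(-3 - 1*1)**2/2))/((47 + 47 + 47*26 + 26*47) - 4069) = (-2714 + (3*(-3 - 1)**2/2)*(-4 + 3*(-3 - 1)**2/2))/((47 + 47 + 1222 + 1222) - 4069) = (-2714 + ((3/2)*(-4)**2)*(-4 + (3/2)*(-4)**2))/(2538 - 4069) = (-2714 + ((3/2)*16)*(-4 + (3/2)*16))/(-1531) = (-2714 + 24*(-4 + 24))*(-1/1531) = (-2714 + 24*20)*(-1/1531) = (-2714 + 480)*(-1/1531) = -2234*(-1/1531) = 2234/1531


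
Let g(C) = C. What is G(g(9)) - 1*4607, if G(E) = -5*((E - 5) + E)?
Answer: -4672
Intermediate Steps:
G(E) = 25 - 10*E (G(E) = -5*((-5 + E) + E) = -5*(-5 + 2*E) = 25 - 10*E)
G(g(9)) - 1*4607 = (25 - 10*9) - 1*4607 = (25 - 90) - 4607 = -65 - 4607 = -4672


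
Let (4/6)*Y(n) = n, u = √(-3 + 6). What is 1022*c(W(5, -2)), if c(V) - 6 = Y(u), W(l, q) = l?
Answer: 6132 + 1533*√3 ≈ 8787.2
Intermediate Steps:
u = √3 ≈ 1.7320
Y(n) = 3*n/2
c(V) = 6 + 3*√3/2
1022*c(W(5, -2)) = 1022*(6 + 3*√3/2) = 6132 + 1533*√3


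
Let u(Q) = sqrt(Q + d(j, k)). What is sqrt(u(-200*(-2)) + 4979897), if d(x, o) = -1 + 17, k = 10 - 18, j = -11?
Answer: sqrt(4979897 + 4*sqrt(26)) ≈ 2231.6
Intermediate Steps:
k = -8
d(x, o) = 16
u(Q) = sqrt(16 + Q) (u(Q) = sqrt(Q + 16) = sqrt(16 + Q))
sqrt(u(-200*(-2)) + 4979897) = sqrt(sqrt(16 - 200*(-2)) + 4979897) = sqrt(sqrt(16 + 400) + 4979897) = sqrt(sqrt(416) + 4979897) = sqrt(4*sqrt(26) + 4979897) = sqrt(4979897 + 4*sqrt(26))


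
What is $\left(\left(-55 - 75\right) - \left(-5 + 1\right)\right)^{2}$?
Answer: $15876$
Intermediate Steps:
$\left(\left(-55 - 75\right) - \left(-5 + 1\right)\right)^{2} = \left(\left(-55 - 75\right) - -4\right)^{2} = \left(-130 + 4\right)^{2} = \left(-126\right)^{2} = 15876$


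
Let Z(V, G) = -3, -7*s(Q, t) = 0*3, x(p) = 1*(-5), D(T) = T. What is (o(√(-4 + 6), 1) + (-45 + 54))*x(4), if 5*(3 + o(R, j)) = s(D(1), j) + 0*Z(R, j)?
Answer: -30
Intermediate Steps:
x(p) = -5
s(Q, t) = 0 (s(Q, t) = -0*3 = -⅐*0 = 0)
o(R, j) = -3 (o(R, j) = -3 + (0 + 0*(-3))/5 = -3 + (0 + 0)/5 = -3 + (⅕)*0 = -3 + 0 = -3)
(o(√(-4 + 6), 1) + (-45 + 54))*x(4) = (-3 + (-45 + 54))*(-5) = (-3 + 9)*(-5) = 6*(-5) = -30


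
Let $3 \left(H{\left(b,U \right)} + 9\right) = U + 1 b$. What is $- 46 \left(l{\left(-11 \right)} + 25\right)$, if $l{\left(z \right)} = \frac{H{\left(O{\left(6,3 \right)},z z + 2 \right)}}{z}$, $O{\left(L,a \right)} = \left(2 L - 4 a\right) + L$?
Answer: $- \frac{11086}{11} \approx -1007.8$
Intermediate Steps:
$O{\left(L,a \right)} = - 4 a + 3 L$ ($O{\left(L,a \right)} = \left(- 4 a + 2 L\right) + L = - 4 a + 3 L$)
$H{\left(b,U \right)} = -9 + \frac{U}{3} + \frac{b}{3}$ ($H{\left(b,U \right)} = -9 + \frac{U + 1 b}{3} = -9 + \frac{U + b}{3} = -9 + \left(\frac{U}{3} + \frac{b}{3}\right) = -9 + \frac{U}{3} + \frac{b}{3}$)
$l{\left(z \right)} = \frac{- \frac{19}{3} + \frac{z^{2}}{3}}{z}$ ($l{\left(z \right)} = \frac{-9 + \frac{z z + 2}{3} + \frac{\left(-4\right) 3 + 3 \cdot 6}{3}}{z} = \frac{-9 + \frac{z^{2} + 2}{3} + \frac{-12 + 18}{3}}{z} = \frac{-9 + \frac{2 + z^{2}}{3} + \frac{1}{3} \cdot 6}{z} = \frac{-9 + \left(\frac{2}{3} + \frac{z^{2}}{3}\right) + 2}{z} = \frac{- \frac{19}{3} + \frac{z^{2}}{3}}{z}$)
$- 46 \left(l{\left(-11 \right)} + 25\right) = - 46 \left(\frac{-19 + \left(-11\right)^{2}}{3 \left(-11\right)} + 25\right) = - 46 \left(\frac{1}{3} \left(- \frac{1}{11}\right) \left(-19 + 121\right) + 25\right) = - 46 \left(\frac{1}{3} \left(- \frac{1}{11}\right) 102 + 25\right) = - 46 \left(- \frac{34}{11} + 25\right) = \left(-46\right) \frac{241}{11} = - \frac{11086}{11}$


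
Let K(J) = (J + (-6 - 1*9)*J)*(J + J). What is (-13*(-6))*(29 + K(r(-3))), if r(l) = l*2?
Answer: -76362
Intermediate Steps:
r(l) = 2*l
K(J) = -28*J² (K(J) = (J + (-6 - 9)*J)*(2*J) = (J - 15*J)*(2*J) = (-14*J)*(2*J) = -28*J²)
(-13*(-6))*(29 + K(r(-3))) = (-13*(-6))*(29 - 28*(2*(-3))²) = 78*(29 - 28*(-6)²) = 78*(29 - 28*36) = 78*(29 - 1008) = 78*(-979) = -76362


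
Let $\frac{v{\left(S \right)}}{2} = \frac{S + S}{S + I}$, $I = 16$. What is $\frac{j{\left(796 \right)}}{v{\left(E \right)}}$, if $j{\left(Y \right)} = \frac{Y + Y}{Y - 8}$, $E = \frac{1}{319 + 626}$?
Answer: $\frac{3009079}{394} \approx 7637.3$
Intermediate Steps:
$E = \frac{1}{945} \approx 0.0010582$
$v{\left(S \right)} = \frac{4 S}{16 + S}$ ($v{\left(S \right)} = 2 \frac{S + S}{S + 16} = 2 \frac{2 S}{16 + S} = \frac{4 S}{16 + S}$)
$j{\left(Y \right)} = \frac{2 Y}{-8 + Y}$
$\frac{j{\left(796 \right)}}{v{\left(E \right)}} = \frac{2 \cdot 796 \frac{1}{-8 + 796}}{4 \cdot \frac{1}{945} \frac{1}{16 + \frac{1}{945}}} = \frac{2 \cdot 796 \cdot \frac{1}{788}}{4 \cdot \frac{1}{945} \frac{1}{\frac{15121}{945}}} = \frac{2 \cdot 796 \cdot \frac{1}{788}}{4 \cdot \frac{1}{945} \cdot \frac{945}{15121}} = \frac{398}{197 \cdot \frac{4}{15121}} = \frac{398}{197} \cdot \frac{15121}{4} = \frac{3009079}{394}$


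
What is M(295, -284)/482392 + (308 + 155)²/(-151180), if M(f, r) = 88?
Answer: -12924573351/9116002820 ≈ -1.4178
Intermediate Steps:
M(295, -284)/482392 + (308 + 155)²/(-151180) = 88/482392 + (308 + 155)²/(-151180) = 88*(1/482392) + 463²*(-1/151180) = 11/60299 + 214369*(-1/151180) = 11/60299 - 214369/151180 = -12924573351/9116002820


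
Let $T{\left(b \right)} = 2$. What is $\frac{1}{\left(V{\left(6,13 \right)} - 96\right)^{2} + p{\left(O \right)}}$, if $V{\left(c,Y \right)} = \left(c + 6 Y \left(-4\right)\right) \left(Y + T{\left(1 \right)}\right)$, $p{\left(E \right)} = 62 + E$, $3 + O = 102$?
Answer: $\frac{1}{21958757} \approx 4.554 \cdot 10^{-8}$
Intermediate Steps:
$O = 99$ ($O = -3 + 102 = 99$)
$V{\left(c,Y \right)} = \left(2 + Y\right) \left(c - 24 Y\right)$ ($V{\left(c,Y \right)} = \left(c + 6 Y \left(-4\right)\right) \left(Y + 2\right) = \left(c - 24 Y\right) \left(2 + Y\right) = \left(2 + Y\right) \left(c - 24 Y\right)$)
$\frac{1}{\left(V{\left(6,13 \right)} - 96\right)^{2} + p{\left(O \right)}} = \frac{1}{\left(\left(\left(-48\right) 13 - 24 \cdot 13^{2} + 2 \cdot 6 + 13 \cdot 6\right) - 96\right)^{2} + \left(62 + 99\right)} = \frac{1}{\left(\left(-624 - 4056 + 12 + 78\right) - 96\right)^{2} + 161} = \frac{1}{\left(-4590 - 96\right)^{2} + 161} = \frac{1}{\left(-4686\right)^{2} + 161} = \frac{1}{21958596 + 161} = \frac{1}{21958757}$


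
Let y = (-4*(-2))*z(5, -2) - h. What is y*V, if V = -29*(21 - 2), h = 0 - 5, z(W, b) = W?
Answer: -24795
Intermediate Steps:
h = -5
y = 45 (y = -4*(-2)*5 - 1*(-5) = 8*5 + 5 = 40 + 5 = 45)
V = -551 (V = -29*19 = -551)
y*V = 45*(-551) = -24795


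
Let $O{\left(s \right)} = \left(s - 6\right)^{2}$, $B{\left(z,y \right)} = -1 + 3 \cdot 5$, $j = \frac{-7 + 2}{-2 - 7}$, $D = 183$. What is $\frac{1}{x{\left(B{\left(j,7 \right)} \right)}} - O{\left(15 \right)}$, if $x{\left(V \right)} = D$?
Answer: $- \frac{14822}{183} \approx -80.995$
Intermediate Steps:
$j = \frac{5}{9}$ ($j = - \frac{5}{-9} = \left(-5\right) \left(- \frac{1}{9}\right) = \frac{5}{9} \approx 0.55556$)
$B{\left(z,y \right)} = 14$ ($B{\left(z,y \right)} = -1 + 15 = 14$)
$x{\left(V \right)} = 183$
$O{\left(s \right)} = \left(-6 + s\right)^{2}$
$\frac{1}{x{\left(B{\left(j,7 \right)} \right)}} - O{\left(15 \right)} = \frac{1}{183} - \left(-6 + 15\right)^{2} = \frac{1}{183} - 9^{2} = \frac{1}{183} - 81 = - \frac{14822}{183}$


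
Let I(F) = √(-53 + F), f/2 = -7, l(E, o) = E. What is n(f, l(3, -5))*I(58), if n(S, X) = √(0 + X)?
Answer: √15 ≈ 3.8730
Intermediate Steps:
f = -14 (f = 2*(-7) = -14)
n(S, X) = √X
n(f, l(3, -5))*I(58) = √3*√(-53 + 58) = √3*√5 = √15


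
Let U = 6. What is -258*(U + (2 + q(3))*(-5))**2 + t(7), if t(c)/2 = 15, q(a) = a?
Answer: -93108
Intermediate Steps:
t(c) = 30 (t(c) = 2*15 = 30)
-258*(U + (2 + q(3))*(-5))**2 + t(7) = -258*(6 + (2 + 3)*(-5))**2 + 30 = -258*(6 + 5*(-5))**2 + 30 = -258*(6 - 25)**2 + 30 = -258*(-19)**2 + 30 = -258*361 + 30 = -93138 + 30 = -93108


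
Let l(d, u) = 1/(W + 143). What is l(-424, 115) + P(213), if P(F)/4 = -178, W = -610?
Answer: -332505/467 ≈ -712.00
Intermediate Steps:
P(F) = -712 (P(F) = 4*(-178) = -712)
l(d, u) = -1/467 (l(d, u) = 1/(-610 + 143) = 1/(-467) = -1/467)
l(-424, 115) + P(213) = -1/467 - 712 = -332505/467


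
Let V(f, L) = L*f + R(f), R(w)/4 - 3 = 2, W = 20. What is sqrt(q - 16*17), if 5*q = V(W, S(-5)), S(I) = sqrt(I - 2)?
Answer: 2*sqrt(-67 + I*sqrt(7)) ≈ 0.32317 + 16.374*I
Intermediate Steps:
R(w) = 20 (R(w) = 12 + 4*2 = 12 + 8 = 20)
S(I) = sqrt(-2 + I)
V(f, L) = 20 + L*f (V(f, L) = L*f + 20 = 20 + L*f)
q = 4 + 4*I*sqrt(7) (q = (20 + sqrt(-2 - 5)*20)/5 = (20 + sqrt(-7)*20)/5 = (20 + (I*sqrt(7))*20)/5 = (20 + 20*I*sqrt(7))/5 = 4 + 4*I*sqrt(7) ≈ 4.0 + 10.583*I)
sqrt(q - 16*17) = sqrt((4 + 4*I*sqrt(7)) - 16*17) = sqrt((4 + 4*I*sqrt(7)) - 272) = sqrt(-268 + 4*I*sqrt(7))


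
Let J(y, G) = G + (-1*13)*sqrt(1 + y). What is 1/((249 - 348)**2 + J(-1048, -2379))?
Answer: I/(13*sqrt(1047) + 7422*I) ≈ 0.0001343 + 7.6117e-6*I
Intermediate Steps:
J(y, G) = G - 13*sqrt(1 + y)
1/((249 - 348)**2 + J(-1048, -2379)) = 1/((249 - 348)**2 + (-2379 - 13*sqrt(1 - 1048))) = 1/((-99)**2 + (-2379 - 13*I*sqrt(1047))) = 1/(9801 + (-2379 - 13*I*sqrt(1047))) = 1/(7422 - 13*I*sqrt(1047))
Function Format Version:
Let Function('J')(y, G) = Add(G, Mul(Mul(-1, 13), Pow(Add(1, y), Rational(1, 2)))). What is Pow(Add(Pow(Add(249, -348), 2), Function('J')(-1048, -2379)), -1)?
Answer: Mul(I, Pow(Add(Mul(13, Pow(1047, Rational(1, 2))), Mul(7422, I)), -1)) ≈ Add(0.00013430, Mul(7.6117e-6, I))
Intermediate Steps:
Function('J')(y, G) = Add(G, Mul(-13, Pow(Add(1, y), Rational(1, 2))))
Pow(Add(Pow(Add(249, -348), 2), Function('J')(-1048, -2379)), -1) = Pow(Add(Pow(Add(249, -348), 2), Add(-2379, Mul(-13, Pow(Add(1, -1048), Rational(1, 2))))), -1) = Pow(Add(Pow(-99, 2), Add(-2379, Mul(-13, Pow(-1047, Rational(1, 2))))), -1) = Pow(Add(9801, Add(-2379, Mul(-13, Mul(I, Pow(1047, Rational(1, 2)))))), -1) = Pow(Add(9801, Add(-2379, Mul(-13, I, Pow(1047, Rational(1, 2))))), -1) = Pow(Add(7422, Mul(-13, I, Pow(1047, Rational(1, 2)))), -1)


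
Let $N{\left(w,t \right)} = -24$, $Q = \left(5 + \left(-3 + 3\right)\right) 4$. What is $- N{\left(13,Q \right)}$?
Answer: $24$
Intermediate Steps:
$Q = 20$ ($Q = \left(5 + 0\right) 4 = 5 \cdot 4 = 20$)
$- N{\left(13,Q \right)} = \left(-1\right) \left(-24\right) = 24$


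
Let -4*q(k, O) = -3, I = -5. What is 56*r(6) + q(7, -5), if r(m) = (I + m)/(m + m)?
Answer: 65/12 ≈ 5.4167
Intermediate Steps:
r(m) = (-5 + m)/(2*m) (r(m) = (-5 + m)/(m + m) = (-5 + m)/((2*m)) = (-5 + m)*(1/(2*m)) = (-5 + m)/(2*m))
q(k, O) = ¾ (q(k, O) = -¼*(-3) = ¾)
56*r(6) + q(7, -5) = 56*((½)*(-5 + 6)/6) + ¾ = 56*((½)*(⅙)*1) + ¾ = 56*(1/12) + ¾ = 14/3 + ¾ = 65/12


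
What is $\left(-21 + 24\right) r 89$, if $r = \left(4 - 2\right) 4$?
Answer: $2136$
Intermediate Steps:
$r = 8$ ($r = 2 \cdot 4 = 8$)
$\left(-21 + 24\right) r 89 = \left(-21 + 24\right) 8 \cdot 89 = 3 \cdot 8 \cdot 89 = 24 \cdot 89 = 2136$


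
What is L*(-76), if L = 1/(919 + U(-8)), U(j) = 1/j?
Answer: -608/7351 ≈ -0.082710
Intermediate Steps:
L = 8/7351 (L = 1/(919 + 1/(-8)) = 1/(919 - ⅛) = 1/(7351/8) = 8/7351 ≈ 0.0010883)
L*(-76) = (8/7351)*(-76) = -608/7351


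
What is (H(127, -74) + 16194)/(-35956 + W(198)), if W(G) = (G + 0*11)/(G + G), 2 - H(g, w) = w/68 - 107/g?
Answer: -69942665/155255849 ≈ -0.45050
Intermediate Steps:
H(g, w) = 2 + 107/g - w/68 (H(g, w) = 2 - (w/68 - 107/g) = 2 - (-107/g + w/68) = 2 + (107/g - w/68) = 2 + 107/g - w/68)
W(G) = ½ (W(G) = (G + 0)/((2*G)) = G*(1/(2*G)) = ½)
(H(127, -74) + 16194)/(-35956 + W(198)) = ((2 + 107/127 - 1/68*(-74)) + 16194)/(-35956 + ½) = ((2 + 107*(1/127) + 37/34) + 16194)/(-71911/2) = ((2 + 107/127 + 37/34) + 16194)*(-2/71911) = (16973/4318 + 16194)*(-2/71911) = (69942665/4318)*(-2/71911) = -69942665/155255849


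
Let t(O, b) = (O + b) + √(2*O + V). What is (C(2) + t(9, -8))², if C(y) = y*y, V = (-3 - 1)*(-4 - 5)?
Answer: 79 + 30*√6 ≈ 152.48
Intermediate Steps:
V = 36 (V = -4*(-9) = 36)
C(y) = y²
t(O, b) = O + b + √(36 + 2*O) (t(O, b) = (O + b) + √(2*O + 36) = (O + b) + √(36 + 2*O) = O + b + √(36 + 2*O))
(C(2) + t(9, -8))² = (2² + (9 - 8 + √(36 + 2*9)))² = (4 + (9 - 8 + √(36 + 18)))² = (4 + (9 - 8 + √54))² = (4 + (9 - 8 + 3*√6))² = (4 + (1 + 3*√6))² = (5 + 3*√6)²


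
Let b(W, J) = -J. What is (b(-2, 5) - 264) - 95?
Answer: -364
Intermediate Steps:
(b(-2, 5) - 264) - 95 = (-1*5 - 264) - 95 = (-5 - 264) - 95 = -269 - 95 = -364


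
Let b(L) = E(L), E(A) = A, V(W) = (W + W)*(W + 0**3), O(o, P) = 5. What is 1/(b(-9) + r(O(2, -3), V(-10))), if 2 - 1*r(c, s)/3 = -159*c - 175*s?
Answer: 1/107382 ≈ 9.3125e-6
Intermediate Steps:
V(W) = 2*W**2 (V(W) = (2*W)*(W + 0) = (2*W)*W = 2*W**2)
r(c, s) = 6 + 477*c + 525*s (r(c, s) = 6 - 3*(-159*c - 175*s) = 6 - 3*(-175*s - 159*c) = 6 + (477*c + 525*s) = 6 + 477*c + 525*s)
b(L) = L
1/(b(-9) + r(O(2, -3), V(-10))) = 1/(-9 + (6 + 477*5 + 525*(2*(-10)**2))) = 1/(-9 + (6 + 2385 + 525*(2*100))) = 1/(-9 + (6 + 2385 + 525*200)) = 1/(-9 + (6 + 2385 + 105000)) = 1/(-9 + 107391) = 1/107382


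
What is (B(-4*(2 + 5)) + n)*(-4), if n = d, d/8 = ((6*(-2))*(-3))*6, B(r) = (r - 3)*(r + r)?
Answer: -13856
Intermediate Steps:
B(r) = 2*r*(-3 + r) (B(r) = (-3 + r)*(2*r) = 2*r*(-3 + r))
d = 1728 (d = 8*(((6*(-2))*(-3))*6) = 8*(-12*(-3)*6) = 8*(36*6) = 8*216 = 1728)
n = 1728
(B(-4*(2 + 5)) + n)*(-4) = (2*(-4*(2 + 5))*(-3 - 4*(2 + 5)) + 1728)*(-4) = (2*(-4*7)*(-3 - 4*7) + 1728)*(-4) = (2*(-28)*(-3 - 28) + 1728)*(-4) = (2*(-28)*(-31) + 1728)*(-4) = (1736 + 1728)*(-4) = 3464*(-4) = -13856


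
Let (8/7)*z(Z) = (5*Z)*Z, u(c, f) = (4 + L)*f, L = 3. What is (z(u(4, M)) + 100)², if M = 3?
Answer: 263575225/64 ≈ 4.1184e+6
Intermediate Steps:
u(c, f) = 7*f (u(c, f) = (4 + 3)*f = 7*f)
z(Z) = 35*Z²/8 (z(Z) = 7*((5*Z)*Z)/8 = 7*(5*Z²)/8 = 35*Z²/8)
(z(u(4, M)) + 100)² = (35*(7*3)²/8 + 100)² = ((35/8)*21² + 100)² = ((35/8)*441 + 100)² = (15435/8 + 100)² = (16235/8)² = 263575225/64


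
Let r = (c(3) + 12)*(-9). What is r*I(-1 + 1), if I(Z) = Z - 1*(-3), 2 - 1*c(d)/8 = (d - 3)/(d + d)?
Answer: -756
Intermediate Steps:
c(d) = 16 - 4*(-3 + d)/d (c(d) = 16 - 8*(d - 3)/(d + d) = 16 - 8*(-3 + d)/(2*d) = 16 - 8*(-3 + d)*1/(2*d) = 16 - 4*(-3 + d)/d)
I(Z) = 3 + Z (I(Z) = Z + 3 = 3 + Z)
r = -252 (r = ((12 + 12/3) + 12)*(-9) = ((12 + 12*(⅓)) + 12)*(-9) = ((12 + 4) + 12)*(-9) = (16 + 12)*(-9) = 28*(-9) = -252)
r*I(-1 + 1) = -252*(3 + (-1 + 1)) = -252*(3 + 0) = -252*3 = -756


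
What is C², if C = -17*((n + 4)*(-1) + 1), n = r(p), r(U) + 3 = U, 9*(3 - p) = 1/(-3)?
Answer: 1943236/729 ≈ 2665.6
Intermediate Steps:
p = 82/27 (p = 3 - ⅑/(-3) = 3 - ⅑*(-⅓) = 3 + 1/27 = 82/27 ≈ 3.0370)
r(U) = -3 + U
n = 1/27 (n = -3 + 82/27 = 1/27 ≈ 0.037037)
C = 1394/27 (C = -17*((1/27 + 4)*(-1) + 1) = -17*((109/27)*(-1) + 1) = -17*(-109/27 + 1) = -17*(-82/27) = 1394/27 ≈ 51.630)
C² = (1394/27)² = 1943236/729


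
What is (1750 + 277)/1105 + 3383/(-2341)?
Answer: 1006992/2586805 ≈ 0.38928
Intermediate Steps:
(1750 + 277)/1105 + 3383/(-2341) = 2027*(1/1105) + 3383*(-1/2341) = 2027/1105 - 3383/2341 = 1006992/2586805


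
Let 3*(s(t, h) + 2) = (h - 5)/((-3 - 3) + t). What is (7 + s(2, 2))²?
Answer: 441/16 ≈ 27.563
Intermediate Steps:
s(t, h) = -2 + (-5 + h)/(3*(-6 + t)) (s(t, h) = -2 + ((h - 5)/((-3 - 3) + t))/3 = -2 + ((-5 + h)/(-6 + t))/3 = -2 + (-5 + h)/(3*(-6 + t)))
(7 + s(2, 2))² = (7 + (31 + 2 - 6*2)/(3*(-6 + 2)))² = (7 + (⅓)*(31 + 2 - 12)/(-4))² = (7 + (⅓)*(-¼)*21)² = (7 - 7/4)² = (21/4)² = 441/16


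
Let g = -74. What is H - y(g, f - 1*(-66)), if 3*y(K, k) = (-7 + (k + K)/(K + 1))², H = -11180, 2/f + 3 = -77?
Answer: -286380230161/25579200 ≈ -11196.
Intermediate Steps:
f = -1/40 (f = 2/(-3 - 77) = 2/(-80) = 2*(-1/80) = -1/40 ≈ -0.025000)
y(K, k) = (-7 + (K + k)/(1 + K))²/3 (y(K, k) = (-7 + (k + K)/(K + 1))²/3 = (-7 + (K + k)/(1 + K))²/3)
H - y(g, f - 1*(-66)) = -11180 - (7 - (-1/40 - 1*(-66)) + 6*(-74))²/(3*(1 - 74)²) = -11180 - (7 - (-1/40 + 66) - 444)²/(3*(-73)²) = -11180 - (7 - 1*2639/40 - 444)²/(3*5329) = -11180 - (7 - 2639/40 - 444)²/(3*5329) = -11180 - (-20119/40)²/(3*5329) = -11180 - 404774161/(3*5329*1600) = -11180 - 1*404774161/25579200 = -11180 - 404774161/25579200 = -286380230161/25579200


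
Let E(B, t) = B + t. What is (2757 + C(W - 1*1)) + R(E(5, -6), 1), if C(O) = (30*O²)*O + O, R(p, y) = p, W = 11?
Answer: 32766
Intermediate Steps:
C(O) = O + 30*O³ (C(O) = 30*O³ + O = O + 30*O³)
(2757 + C(W - 1*1)) + R(E(5, -6), 1) = (2757 + ((11 - 1*1) + 30*(11 - 1*1)³)) + (5 - 6) = (2757 + ((11 - 1) + 30*(11 - 1)³)) - 1 = (2757 + (10 + 30*10³)) - 1 = (2757 + (10 + 30*1000)) - 1 = (2757 + (10 + 30000)) - 1 = (2757 + 30010) - 1 = 32767 - 1 = 32766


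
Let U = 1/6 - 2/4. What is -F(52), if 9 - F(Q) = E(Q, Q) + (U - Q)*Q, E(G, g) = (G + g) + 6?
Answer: -7861/3 ≈ -2620.3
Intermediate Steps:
E(G, g) = 6 + G + g
U = -⅓ (U = 1*(⅙) - 2*¼ = ⅙ - ½ = -⅓ ≈ -0.33333)
F(Q) = 3 - 2*Q - Q*(-⅓ - Q) (F(Q) = 9 - ((6 + Q + Q) + (-⅓ - Q)*Q) = 9 - ((6 + 2*Q) + Q*(-⅓ - Q)) = 9 - (6 + 2*Q + Q*(-⅓ - Q)) = 9 + (-6 - 2*Q - Q*(-⅓ - Q)) = 3 - 2*Q - Q*(-⅓ - Q))
-F(52) = -(3 + 52² - 5/3*52) = -(3 + 2704 - 260/3) = -1*7861/3 = -7861/3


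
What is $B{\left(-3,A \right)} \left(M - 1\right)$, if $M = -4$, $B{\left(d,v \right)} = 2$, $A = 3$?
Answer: $-10$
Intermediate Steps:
$B{\left(-3,A \right)} \left(M - 1\right) = 2 \left(-4 - 1\right) = 2 \left(-5\right) = -10$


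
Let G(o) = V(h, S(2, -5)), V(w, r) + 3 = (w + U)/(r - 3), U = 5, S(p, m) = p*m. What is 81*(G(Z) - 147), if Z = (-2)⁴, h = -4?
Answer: -158031/13 ≈ -12156.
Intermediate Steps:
S(p, m) = m*p
Z = 16
V(w, r) = -3 + (5 + w)/(-3 + r) (V(w, r) = -3 + (w + 5)/(r - 3) = -3 + (5 + w)/(-3 + r))
G(o) = -40/13 (G(o) = (14 - 4 - (-15)*2)/(-3 - 5*2) = (14 - 4 - 3*(-10))/(-3 - 10) = (14 - 4 + 30)/(-13) = -1/13*40 = -40/13)
81*(G(Z) - 147) = 81*(-40/13 - 147) = 81*(-1951/13) = -158031/13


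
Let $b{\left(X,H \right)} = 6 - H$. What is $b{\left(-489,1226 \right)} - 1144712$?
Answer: $-1145932$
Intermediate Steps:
$b{\left(-489,1226 \right)} - 1144712 = \left(6 - 1226\right) - 1144712 = -1220 - 1144712 = -1145932$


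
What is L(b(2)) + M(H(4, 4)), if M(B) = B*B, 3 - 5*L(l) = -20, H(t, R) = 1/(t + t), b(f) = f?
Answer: 1477/320 ≈ 4.6156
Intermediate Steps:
H(t, R) = 1/(2*t)
L(l) = 23/5 (L(l) = ⅗ - ⅕*(-20) = ⅗ + 4 = 23/5)
M(B) = B²
L(b(2)) + M(H(4, 4)) = 23/5 + ((½)/4)² = 23/5 + ((½)*(¼))² = 23/5 + (⅛)² = 23/5 + 1/64 = 1477/320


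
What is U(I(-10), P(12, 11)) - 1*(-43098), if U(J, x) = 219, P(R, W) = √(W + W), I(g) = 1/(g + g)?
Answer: 43317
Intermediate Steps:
I(g) = 1/(2*g)
P(R, W) = √2*√W (P(R, W) = √(2*W) = √2*√W)
U(I(-10), P(12, 11)) - 1*(-43098) = 219 - 1*(-43098) = 219 + 43098 = 43317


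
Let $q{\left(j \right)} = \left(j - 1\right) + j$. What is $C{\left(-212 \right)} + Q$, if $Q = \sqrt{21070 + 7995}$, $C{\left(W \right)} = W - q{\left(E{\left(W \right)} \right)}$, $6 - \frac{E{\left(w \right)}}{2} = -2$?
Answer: $-243 + \sqrt{29065} \approx -72.515$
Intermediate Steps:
$E{\left(w \right)} = 16$ ($E{\left(w \right)} = 12 - -4 = 12 + 4 = 16$)
$q{\left(j \right)} = -1 + 2 j$ ($q{\left(j \right)} = \left(-1 + j\right) + j = -1 + 2 j$)
$C{\left(W \right)} = -31 + W$ ($C{\left(W \right)} = W - \left(-1 + 2 \cdot 16\right) = W - \left(-1 + 32\right) = W - 31 = -31 + W$)
$Q = \sqrt{29065} \approx 170.48$
$C{\left(-212 \right)} + Q = \left(-31 - 212\right) + \sqrt{29065} = -243 + \sqrt{29065}$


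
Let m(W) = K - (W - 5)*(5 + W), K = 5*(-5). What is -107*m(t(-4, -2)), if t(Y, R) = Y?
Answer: 1712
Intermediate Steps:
K = -25
m(W) = -25 - (-5 + W)*(5 + W) (m(W) = -25 - (W - 5)*(5 + W) = -25 - (-5 + W)*(5 + W))
-107*m(t(-4, -2)) = -(-107)*(-4)² = -(-107)*16 = -107*(-16) = 1712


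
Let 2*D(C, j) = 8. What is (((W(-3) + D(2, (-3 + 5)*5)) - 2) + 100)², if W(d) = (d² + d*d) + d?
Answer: 13689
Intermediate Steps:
D(C, j) = 4 (D(C, j) = (½)*8 = 4)
W(d) = d + 2*d² (W(d) = (d² + d²) + d = 2*d² + d = d + 2*d²)
(((W(-3) + D(2, (-3 + 5)*5)) - 2) + 100)² = (((-3*(1 + 2*(-3)) + 4) - 2) + 100)² = (((-3*(1 - 6) + 4) - 2) + 100)² = (((-3*(-5) + 4) - 2) + 100)² = (((15 + 4) - 2) + 100)² = ((19 - 2) + 100)² = (17 + 100)² = 117² = 13689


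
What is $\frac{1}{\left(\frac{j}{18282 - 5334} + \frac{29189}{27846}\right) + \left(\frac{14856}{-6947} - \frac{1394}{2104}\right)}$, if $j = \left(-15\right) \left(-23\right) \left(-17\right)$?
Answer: $- \frac{248396251194}{547902696295} \approx -0.45336$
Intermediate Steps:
$j = -5865$ ($j = 345 \left(-17\right) = -5865$)
$\frac{1}{\left(\frac{j}{18282 - 5334} + \frac{29189}{27846}\right) + \left(\frac{14856}{-6947} - \frac{1394}{2104}\right)} = \frac{1}{\left(- \frac{5865}{18282 - 5334} + \frac{29189}{27846}\right) + \left(\frac{14856}{-6947} - \frac{1394}{2104}\right)} = \frac{1}{\left(- \frac{5865}{12948} + 29189 \cdot \frac{1}{27846}\right) + \left(14856 \left(- \frac{1}{6947}\right) - \frac{697}{1052}\right)} = \frac{1}{\left(\left(-5865\right) \frac{1}{12948} + \frac{1717}{1638}\right) - \frac{20470571}{7308244}} = \frac{1}{\left(- \frac{1955}{4316} + \frac{1717}{1638}\right) - \frac{20470571}{7308244}} = \frac{1}{\frac{161857}{271908} - \frac{20470571}{7308244}} = \frac{1}{- \frac{547902696295}{248396251194}} = - \frac{248396251194}{547902696295}$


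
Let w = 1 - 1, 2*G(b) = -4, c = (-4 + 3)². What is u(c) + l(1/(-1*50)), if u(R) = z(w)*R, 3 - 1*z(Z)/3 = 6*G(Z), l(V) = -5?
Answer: 40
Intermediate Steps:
c = 1 (c = (-1)² = 1)
G(b) = -2 (G(b) = (½)*(-4) = -2)
w = 0
z(Z) = 45 (z(Z) = 9 - 18*(-2) = 9 - 3*(-12) = 9 + 36 = 45)
u(R) = 45*R
u(c) + l(1/(-1*50)) = 45*1 - 5 = 45 - 5 = 40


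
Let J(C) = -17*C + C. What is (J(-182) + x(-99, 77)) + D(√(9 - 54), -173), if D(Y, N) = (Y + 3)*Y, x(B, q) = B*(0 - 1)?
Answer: 2966 + 9*I*√5 ≈ 2966.0 + 20.125*I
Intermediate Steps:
x(B, q) = -B (x(B, q) = B*(-1) = -B)
D(Y, N) = Y*(3 + Y) (D(Y, N) = (3 + Y)*Y = Y*(3 + Y))
J(C) = -16*C
(J(-182) + x(-99, 77)) + D(√(9 - 54), -173) = (-16*(-182) - 1*(-99)) + √(9 - 54)*(3 + √(9 - 54)) = (2912 + 99) + √(-45)*(3 + √(-45)) = 3011 + (3*I*√5)*(3 + 3*I*√5) = 3011 + 3*I*√5*(3 + 3*I*√5)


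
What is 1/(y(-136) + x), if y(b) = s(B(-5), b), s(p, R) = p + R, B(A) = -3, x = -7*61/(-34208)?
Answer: -34208/4754485 ≈ -0.0071949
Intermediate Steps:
x = 427/34208 (x = -427*(-1/34208) = 427/34208 ≈ 0.012482)
s(p, R) = R + p
y(b) = -3 + b (y(b) = b - 3 = -3 + b)
1/(y(-136) + x) = 1/((-3 - 136) + 427/34208) = 1/(-139 + 427/34208) = 1/(-4754485/34208) = -34208/4754485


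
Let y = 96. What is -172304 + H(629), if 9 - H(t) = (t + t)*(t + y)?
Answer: -1084345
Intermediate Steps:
H(t) = 9 - 2*t*(96 + t) (H(t) = 9 - (t + t)*(t + 96) = 9 - 2*t*(96 + t))
-172304 + H(629) = -172304 + (9 - 192*629 - 2*629²) = -172304 + (9 - 120768 - 2*395641) = -172304 + (9 - 120768 - 791282) = -172304 - 912041 = -1084345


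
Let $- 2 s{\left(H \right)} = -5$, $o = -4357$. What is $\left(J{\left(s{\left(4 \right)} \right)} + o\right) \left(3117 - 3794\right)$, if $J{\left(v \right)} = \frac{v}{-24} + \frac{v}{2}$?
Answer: $\frac{141547837}{48} \approx 2.9489 \cdot 10^{6}$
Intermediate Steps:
$s{\left(H \right)} = \frac{5}{2}$ ($s{\left(H \right)} = \left(- \frac{1}{2}\right) \left(-5\right) = \frac{5}{2}$)
$J{\left(v \right)} = \frac{11 v}{24}$ ($J{\left(v \right)} = v \left(- \frac{1}{24}\right) + v \frac{1}{2} = - \frac{v}{24} + \frac{v}{2} = \frac{11 v}{24}$)
$\left(J{\left(s{\left(4 \right)} \right)} + o\right) \left(3117 - 3794\right) = \left(\frac{11}{24} \cdot \frac{5}{2} - 4357\right) \left(3117 - 3794\right) = \left(\frac{55}{48} - 4357\right) \left(-677\right) = \left(- \frac{209081}{48}\right) \left(-677\right) = \frac{141547837}{48}$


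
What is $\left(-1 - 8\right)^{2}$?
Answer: $81$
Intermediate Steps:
$\left(-1 - 8\right)^{2} = \left(-9\right)^{2} = 81$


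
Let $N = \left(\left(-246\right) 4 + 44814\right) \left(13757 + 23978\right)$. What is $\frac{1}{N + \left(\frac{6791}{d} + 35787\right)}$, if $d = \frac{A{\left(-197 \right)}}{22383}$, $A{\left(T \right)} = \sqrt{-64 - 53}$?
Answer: $\frac{7167163627}{11855063688381495066} + \frac{5629739 i \sqrt{13}}{3951687896127165022} \approx 6.0457 \cdot 10^{-10} + 5.1366 \cdot 10^{-12} i$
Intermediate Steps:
$A{\left(T \right)} = 3 i \sqrt{13}$ ($A{\left(T \right)} = \sqrt{-117} = 3 i \sqrt{13}$)
$d = \frac{i \sqrt{13}}{7461}$ ($d = \frac{3 i \sqrt{13}}{22383} = 3 i \sqrt{13} \cdot \frac{1}{22383} = \frac{i \sqrt{13}}{7461} \approx 0.00048325 i$)
$N = 1653925050$ ($N = \left(-984 + 44814\right) 37735 = 43830 \cdot 37735 = 1653925050$)
$\frac{1}{N + \left(\frac{6791}{d} + 35787\right)} = \frac{1}{1653925050 + \left(\frac{6791}{\frac{1}{7461} i \sqrt{13}} + 35787\right)} = \frac{1}{1653925050 + \left(6791 \left(- \frac{7461 i \sqrt{13}}{13}\right) + 35787\right)} = \frac{1}{1653925050 + \left(- \frac{50667651 i \sqrt{13}}{13} + 35787\right)} = \frac{1}{1653925050 + \left(35787 - \frac{50667651 i \sqrt{13}}{13}\right)} = \frac{1}{1653960837 - \frac{50667651 i \sqrt{13}}{13}}$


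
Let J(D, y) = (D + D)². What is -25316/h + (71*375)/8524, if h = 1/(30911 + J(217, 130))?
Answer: -47316411756303/8524 ≈ -5.5510e+9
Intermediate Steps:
J(D, y) = 4*D² (J(D, y) = (2*D)² = 4*D²)
h = 1/219267 (h = 1/(30911 + 4*217²) = 1/(30911 + 4*47089) = 1/(30911 + 188356) = 1/219267 ≈ 4.5607e-6)
-25316/h + (71*375)/8524 = -25316/1/219267 + (71*375)/8524 = -25316*219267 + 26625*(1/8524) = -5550963372 + 26625/8524 = -47316411756303/8524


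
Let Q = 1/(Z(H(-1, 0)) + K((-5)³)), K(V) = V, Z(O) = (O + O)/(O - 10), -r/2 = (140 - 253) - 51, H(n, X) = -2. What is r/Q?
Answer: -122672/3 ≈ -40891.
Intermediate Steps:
r = 328 (r = -2*((140 - 253) - 51) = -2*(-113 - 51) = -2*(-164) = 328)
Z(O) = 2*O/(-10 + O) (Z(O) = (2*O)/(-10 + O) = 2*O/(-10 + O))
Q = -3/374 (Q = 1/(2*(-2)/(-10 - 2) + (-5)³) = 1/(2*(-2)/(-12) - 125) = 1/(2*(-2)*(-1/12) - 125) = 1/(⅓ - 125) = 1/(-374/3) = -3/374 ≈ -0.0080214)
r/Q = 328/(-3/374) = 328*(-374/3) = -122672/3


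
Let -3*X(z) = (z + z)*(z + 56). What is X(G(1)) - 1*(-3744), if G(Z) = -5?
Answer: 3914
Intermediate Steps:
X(z) = -2*z*(56 + z)/3 (X(z) = -(z + z)*(z + 56)/3 = -2*z*(56 + z)/3)
X(G(1)) - 1*(-3744) = -2/3*(-5)*(56 - 5) - 1*(-3744) = -2/3*(-5)*51 + 3744 = 170 + 3744 = 3914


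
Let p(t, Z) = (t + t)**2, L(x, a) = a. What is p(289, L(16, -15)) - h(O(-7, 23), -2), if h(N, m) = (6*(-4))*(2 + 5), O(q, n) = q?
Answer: 334252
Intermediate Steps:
h(N, m) = -168 (h(N, m) = -24*7 = -168)
p(t, Z) = 4*t**2 (p(t, Z) = (2*t)**2 = 4*t**2)
p(289, L(16, -15)) - h(O(-7, 23), -2) = 4*289**2 - 1*(-168) = 4*83521 + 168 = 334084 + 168 = 334252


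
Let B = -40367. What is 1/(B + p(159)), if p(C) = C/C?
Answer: -1/40366 ≈ -2.4773e-5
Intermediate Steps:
p(C) = 1
1/(B + p(159)) = 1/(-40367 + 1) = 1/(-40366) = -1/40366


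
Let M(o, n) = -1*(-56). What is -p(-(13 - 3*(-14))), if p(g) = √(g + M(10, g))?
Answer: -1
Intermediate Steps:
M(o, n) = 56
p(g) = √(56 + g) (p(g) = √(g + 56) = √(56 + g))
-p(-(13 - 3*(-14))) = -√(56 - (13 - 3*(-14))) = -√(56 - (13 + 42)) = -√(56 - 1*55) = -√(56 - 55) = -√1 = -1*1 = -1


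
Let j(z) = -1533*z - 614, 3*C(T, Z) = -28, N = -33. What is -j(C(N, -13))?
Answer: -13694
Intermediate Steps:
C(T, Z) = -28/3 (C(T, Z) = (⅓)*(-28) = -28/3)
j(z) = -614 - 1533*z
-j(C(N, -13)) = -(-614 - 1533*(-28/3)) = -(-614 + 14308) = -1*13694 = -13694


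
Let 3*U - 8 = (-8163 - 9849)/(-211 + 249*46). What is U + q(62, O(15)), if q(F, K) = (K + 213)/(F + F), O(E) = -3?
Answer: 8001329/2091198 ≈ 3.8262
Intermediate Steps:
U = 71932/33729 (U = 8/3 + ((-8163 - 9849)/(-211 + 249*46))/3 = 8/3 + (-18012/(-211 + 11454))/3 = 8/3 + (-18012/11243)/3 = 8/3 + (-18012*1/11243)/3 = 8/3 + (1/3)*(-18012/11243) = 8/3 - 6004/11243 = 71932/33729 ≈ 2.1326)
q(F, K) = (213 + K)/(2*F) (q(F, K) = (213 + K)/((2*F)) = (213 + K)*(1/(2*F)) = (213 + K)/(2*F))
U + q(62, O(15)) = 71932/33729 + (1/2)*(213 - 3)/62 = 71932/33729 + (1/2)*(1/62)*210 = 71932/33729 + 105/62 = 8001329/2091198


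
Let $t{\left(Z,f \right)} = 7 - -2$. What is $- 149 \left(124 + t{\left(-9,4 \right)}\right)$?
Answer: $-19817$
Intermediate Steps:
$t{\left(Z,f \right)} = 9$ ($t{\left(Z,f \right)} = 7 + 2 = 9$)
$- 149 \left(124 + t{\left(-9,4 \right)}\right) = - 149 \left(124 + 9\right) = \left(-149\right) 133 = -19817$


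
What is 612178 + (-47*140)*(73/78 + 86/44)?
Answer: 254465162/429 ≈ 5.9316e+5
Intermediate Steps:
612178 + (-47*140)*(73/78 + 86/44) = 612178 - 6580*(73*(1/78) + 86*(1/44)) = 612178 - 6580*(73/78 + 43/22) = 612178 - 6580*1240/429 = 612178 - 8159200/429 = 254465162/429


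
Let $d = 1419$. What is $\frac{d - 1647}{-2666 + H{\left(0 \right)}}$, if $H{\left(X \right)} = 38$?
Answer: $\frac{19}{219} \approx 0.086758$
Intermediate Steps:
$\frac{d - 1647}{-2666 + H{\left(0 \right)}} = \frac{1419 - 1647}{-2666 + 38} = - \frac{228}{-2628} = \left(-228\right) \left(- \frac{1}{2628}\right) = \frac{19}{219}$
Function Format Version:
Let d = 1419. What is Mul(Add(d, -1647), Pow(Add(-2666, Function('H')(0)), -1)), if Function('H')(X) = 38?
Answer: Rational(19, 219) ≈ 0.086758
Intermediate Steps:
Mul(Add(d, -1647), Pow(Add(-2666, Function('H')(0)), -1)) = Mul(Add(1419, -1647), Pow(Add(-2666, 38), -1)) = Mul(-228, Pow(-2628, -1)) = Mul(-228, Rational(-1, 2628)) = Rational(19, 219)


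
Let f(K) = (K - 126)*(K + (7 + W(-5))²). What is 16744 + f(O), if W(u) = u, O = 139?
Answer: 18603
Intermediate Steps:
f(K) = (-126 + K)*(4 + K) (f(K) = (K - 126)*(K + (7 - 5)²) = (-126 + K)*(K + 2²) = (-126 + K)*(K + 4) = (-126 + K)*(4 + K))
16744 + f(O) = 16744 + (-504 + 139² - 122*139) = 16744 + (-504 + 19321 - 16958) = 16744 + 1859 = 18603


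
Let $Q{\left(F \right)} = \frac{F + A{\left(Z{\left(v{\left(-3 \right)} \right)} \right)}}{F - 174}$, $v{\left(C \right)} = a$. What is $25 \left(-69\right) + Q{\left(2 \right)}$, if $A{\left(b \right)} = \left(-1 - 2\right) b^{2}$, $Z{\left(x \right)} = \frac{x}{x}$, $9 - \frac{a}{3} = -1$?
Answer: $- \frac{296699}{172} \approx -1725.0$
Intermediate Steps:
$a = 30$ ($a = 27 - -3 = 27 + 3 = 30$)
$v{\left(C \right)} = 30$
$Z{\left(x \right)} = 1$
$A{\left(b \right)} = - 3 b^{2}$ ($A{\left(b \right)} = \left(-1 - 2\right) b^{2} = - 3 b^{2}$)
$Q{\left(F \right)} = \frac{-3 + F}{-174 + F}$ ($Q{\left(F \right)} = \frac{F - 3 \cdot 1^{2}}{F - 174} = \frac{F - 3}{-174 + F} = \frac{-3 + F}{-174 + F}$)
$25 \left(-69\right) + Q{\left(2 \right)} = 25 \left(-69\right) + \frac{-3 + 2}{-174 + 2} = -1725 + \frac{1}{-172} \left(-1\right) = -1725 - - \frac{1}{172} = -1725 + \frac{1}{172} = - \frac{296699}{172}$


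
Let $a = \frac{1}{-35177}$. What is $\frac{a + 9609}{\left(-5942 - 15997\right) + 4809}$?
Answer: $- \frac{169007896}{301291005} \approx -0.56095$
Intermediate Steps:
$a = - \frac{1}{35177} \approx -2.8428 \cdot 10^{-5}$
$\frac{a + 9609}{\left(-5942 - 15997\right) + 4809} = \frac{- \frac{1}{35177} + 9609}{\left(-5942 - 15997\right) + 4809} = \frac{338015792}{35177 \left(-21939 + 4809\right)} = \frac{338015792}{35177 \left(-17130\right)} = \frac{338015792}{35177} \left(- \frac{1}{17130}\right) = - \frac{169007896}{301291005}$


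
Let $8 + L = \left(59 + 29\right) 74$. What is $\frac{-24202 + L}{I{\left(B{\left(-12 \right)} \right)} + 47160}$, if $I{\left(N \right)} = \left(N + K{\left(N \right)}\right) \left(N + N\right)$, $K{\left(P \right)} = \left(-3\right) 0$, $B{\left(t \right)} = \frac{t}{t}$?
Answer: $- \frac{8849}{23581} \approx -0.37526$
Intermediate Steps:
$B{\left(t \right)} = 1$
$K{\left(P \right)} = 0$
$L = 6504$ ($L = -8 + \left(59 + 29\right) 74 = -8 + 88 \cdot 74 = -8 + 6512 = 6504$)
$I{\left(N \right)} = 2 N^{2}$ ($I{\left(N \right)} = \left(N + 0\right) \left(N + N\right) = N 2 N = 2 N^{2}$)
$\frac{-24202 + L}{I{\left(B{\left(-12 \right)} \right)} + 47160} = \frac{-24202 + 6504}{2 \cdot 1^{2} + 47160} = - \frac{17698}{2 \cdot 1 + 47160} = - \frac{17698}{2 + 47160} = - \frac{17698}{47162} = \left(-17698\right) \frac{1}{47162} = - \frac{8849}{23581}$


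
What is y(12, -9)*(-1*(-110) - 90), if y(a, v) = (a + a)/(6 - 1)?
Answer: 96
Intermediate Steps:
y(a, v) = 2*a/5 (y(a, v) = (2*a)/5 = (2*a)*(1/5) = 2*a/5)
y(12, -9)*(-1*(-110) - 90) = ((2/5)*12)*(-1*(-110) - 90) = 24*(110 - 90)/5 = (24/5)*20 = 96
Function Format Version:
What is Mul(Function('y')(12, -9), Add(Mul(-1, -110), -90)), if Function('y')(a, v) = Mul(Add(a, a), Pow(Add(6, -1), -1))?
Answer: 96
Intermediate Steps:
Function('y')(a, v) = Mul(Rational(2, 5), a) (Function('y')(a, v) = Mul(Mul(2, a), Pow(5, -1)) = Mul(Mul(2, a), Rational(1, 5)) = Mul(Rational(2, 5), a))
Mul(Function('y')(12, -9), Add(Mul(-1, -110), -90)) = Mul(Mul(Rational(2, 5), 12), Add(Mul(-1, -110), -90)) = Mul(Rational(24, 5), Add(110, -90)) = Mul(Rational(24, 5), 20) = 96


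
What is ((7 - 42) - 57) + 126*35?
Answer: 4318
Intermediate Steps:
((7 - 42) - 57) + 126*35 = (-35 - 57) + 4410 = -92 + 4410 = 4318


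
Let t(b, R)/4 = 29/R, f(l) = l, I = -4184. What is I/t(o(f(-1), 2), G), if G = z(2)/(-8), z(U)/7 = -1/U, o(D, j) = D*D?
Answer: -3661/232 ≈ -15.780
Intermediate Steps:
o(D, j) = D²
z(U) = -7/U (z(U) = 7*(-1/U) = -7/U)
G = 7/16 (G = -7/2/(-8) = -7*½*(-⅛) = -7/2*(-⅛) = 7/16 ≈ 0.43750)
t(b, R) = 116/R (t(b, R) = 4*(29/R) = 116/R)
I/t(o(f(-1), 2), G) = -4184/(116/(7/16)) = -4184/(116*(16/7)) = -4184/1856/7 = -4184*7/1856 = -3661/232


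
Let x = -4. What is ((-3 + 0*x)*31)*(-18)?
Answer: 1674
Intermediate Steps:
((-3 + 0*x)*31)*(-18) = ((-3 + 0*(-4))*31)*(-18) = ((-3 + 0)*31)*(-18) = -3*31*(-18) = -93*(-18) = 1674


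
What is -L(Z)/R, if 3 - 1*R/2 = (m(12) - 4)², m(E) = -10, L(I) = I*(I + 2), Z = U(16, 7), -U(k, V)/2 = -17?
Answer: 612/193 ≈ 3.1710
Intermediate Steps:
U(k, V) = 34 (U(k, V) = -2*(-17) = 34)
Z = 34
L(I) = I*(2 + I)
R = -386 (R = 6 - 2*(-10 - 4)² = 6 - 2*(-14)² = 6 - 2*196 = 6 - 392 = -386)
-L(Z)/R = -34*(2 + 34)/(-386) = -34*36*(-1)/386 = -1224*(-1)/386 = -1*(-612/193) = 612/193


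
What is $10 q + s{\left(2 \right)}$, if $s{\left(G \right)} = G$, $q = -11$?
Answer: $-108$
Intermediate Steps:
$10 q + s{\left(2 \right)} = 10 \left(-11\right) + 2 = -110 + 2 = -108$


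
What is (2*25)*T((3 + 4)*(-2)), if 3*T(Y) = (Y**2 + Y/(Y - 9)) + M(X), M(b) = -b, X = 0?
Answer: 226100/69 ≈ 3276.8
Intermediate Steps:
T(Y) = Y**2/3 + Y/(3*(-9 + Y)) (T(Y) = ((Y**2 + Y/(Y - 9)) - 1*0)/3 = ((Y**2 + Y/(-9 + Y)) + 0)/3 = (Y**2 + Y/(-9 + Y))/3 = Y**2/3 + Y/(3*(-9 + Y)))
(2*25)*T((3 + 4)*(-2)) = (2*25)*(((3 + 4)*(-2))*(1 + ((3 + 4)*(-2))**2 - 9*(3 + 4)*(-2))/(3*(-9 + (3 + 4)*(-2)))) = 50*((7*(-2))*(1 + (7*(-2))**2 - 63*(-2))/(3*(-9 + 7*(-2)))) = 50*((1/3)*(-14)*(1 + (-14)**2 - 9*(-14))/(-9 - 14)) = 50*((1/3)*(-14)*(1 + 196 + 126)/(-23)) = 50*((1/3)*(-14)*(-1/23)*323) = 50*(4522/69) = 226100/69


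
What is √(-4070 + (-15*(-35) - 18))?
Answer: I*√3563 ≈ 59.691*I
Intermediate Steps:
√(-4070 + (-15*(-35) - 18)) = √(-4070 + (525 - 18)) = √(-4070 + 507) = √(-3563) = I*√3563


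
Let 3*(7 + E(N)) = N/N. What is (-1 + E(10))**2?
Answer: 529/9 ≈ 58.778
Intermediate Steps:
E(N) = -20/3 (E(N) = -7 + (N/N)/3 = -7 + (1/3)*1 = -7 + 1/3 = -20/3)
(-1 + E(10))**2 = (-1 - 20/3)**2 = (-23/3)**2 = 529/9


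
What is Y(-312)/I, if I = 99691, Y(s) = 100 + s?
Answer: -212/99691 ≈ -0.0021266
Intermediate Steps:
Y(-312)/I = (100 - 312)/99691 = -212*1/99691 = -212/99691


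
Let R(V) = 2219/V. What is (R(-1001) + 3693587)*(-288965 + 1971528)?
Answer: 888700540385312/143 ≈ 6.2147e+12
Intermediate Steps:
(R(-1001) + 3693587)*(-288965 + 1971528) = (2219/(-1001) + 3693587)*(-288965 + 1971528) = (2219*(-1/1001) + 3693587)*1682563 = (-317/143 + 3693587)*1682563 = (528182624/143)*1682563 = 888700540385312/143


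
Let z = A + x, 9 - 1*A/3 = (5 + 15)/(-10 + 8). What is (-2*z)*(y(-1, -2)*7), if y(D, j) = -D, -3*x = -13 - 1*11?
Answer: -910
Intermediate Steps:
x = 8 (x = -(-13 - 1*11)/3 = -(-13 - 11)/3 = -1/3*(-24) = 8)
A = 57 (A = 27 - 3*(5 + 15)/(-10 + 8) = 27 - 60/(-2) = 27 - 60*(-1)/2 = 27 - 3*(-10) = 27 + 30 = 57)
z = 65 (z = 57 + 8 = 65)
(-2*z)*(y(-1, -2)*7) = (-2*65)*(-1*(-1)*7) = -130*7 = -910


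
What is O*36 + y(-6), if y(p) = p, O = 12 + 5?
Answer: 606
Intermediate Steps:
O = 17
O*36 + y(-6) = 17*36 - 6 = 612 - 6 = 606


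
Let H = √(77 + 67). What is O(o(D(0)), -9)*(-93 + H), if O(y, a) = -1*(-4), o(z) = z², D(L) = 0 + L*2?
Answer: -324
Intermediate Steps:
D(L) = 2*L (D(L) = 0 + 2*L = 2*L)
H = 12 (H = √144 = 12)
O(y, a) = 4
O(o(D(0)), -9)*(-93 + H) = 4*(-93 + 12) = 4*(-81) = -324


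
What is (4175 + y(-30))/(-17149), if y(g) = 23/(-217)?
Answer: -905952/3721333 ≈ -0.24345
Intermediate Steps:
y(g) = -23/217 (y(g) = 23*(-1/217) = -23/217)
(4175 + y(-30))/(-17149) = (4175 - 23/217)/(-17149) = (905952/217)*(-1/17149) = -905952/3721333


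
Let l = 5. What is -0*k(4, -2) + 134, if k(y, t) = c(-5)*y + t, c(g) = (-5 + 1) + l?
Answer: 134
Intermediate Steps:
c(g) = 1 (c(g) = (-5 + 1) + 5 = -4 + 5 = 1)
k(y, t) = t + y (k(y, t) = 1*y + t = y + t = t + y)
-0*k(4, -2) + 134 = -0*(-2 + 4) + 134 = -0*2 + 134 = -116*0 + 134 = 0 + 134 = 134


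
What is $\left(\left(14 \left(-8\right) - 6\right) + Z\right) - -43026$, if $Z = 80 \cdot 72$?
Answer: $48668$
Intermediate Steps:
$Z = 5760$
$\left(\left(14 \left(-8\right) - 6\right) + Z\right) - -43026 = \left(\left(14 \left(-8\right) - 6\right) + 5760\right) - -43026 = \left(\left(-112 - 6\right) + 5760\right) + 43026 = \left(-118 + 5760\right) + 43026 = 5642 + 43026 = 48668$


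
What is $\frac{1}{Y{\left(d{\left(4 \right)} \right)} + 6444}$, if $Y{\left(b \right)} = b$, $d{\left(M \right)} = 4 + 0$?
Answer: $\frac{1}{6448} \approx 0.00015509$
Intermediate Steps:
$d{\left(M \right)} = 4$
$\frac{1}{Y{\left(d{\left(4 \right)} \right)} + 6444} = \frac{1}{4 + 6444} = \frac{1}{6448}$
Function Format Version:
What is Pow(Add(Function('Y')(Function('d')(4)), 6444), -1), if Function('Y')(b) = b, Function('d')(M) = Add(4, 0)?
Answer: Rational(1, 6448) ≈ 0.00015509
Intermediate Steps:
Function('d')(M) = 4
Pow(Add(Function('Y')(Function('d')(4)), 6444), -1) = Pow(Add(4, 6444), -1) = Pow(6448, -1) = Rational(1, 6448)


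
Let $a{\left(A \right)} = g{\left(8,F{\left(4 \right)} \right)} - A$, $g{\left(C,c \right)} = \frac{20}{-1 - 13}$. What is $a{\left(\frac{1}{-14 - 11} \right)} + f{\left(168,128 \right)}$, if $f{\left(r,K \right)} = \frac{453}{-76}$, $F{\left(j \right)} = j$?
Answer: $- \frac{97743}{13300} \approx -7.3491$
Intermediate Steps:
$g{\left(C,c \right)} = - \frac{10}{7}$ ($g{\left(C,c \right)} = \frac{20}{-1 - 13} = \frac{20}{-14} = 20 \left(- \frac{1}{14}\right) = - \frac{10}{7}$)
$f{\left(r,K \right)} = - \frac{453}{76}$ ($f{\left(r,K \right)} = 453 \left(- \frac{1}{76}\right) = - \frac{453}{76}$)
$a{\left(A \right)} = - \frac{10}{7} - A$
$a{\left(\frac{1}{-14 - 11} \right)} + f{\left(168,128 \right)} = \left(- \frac{10}{7} - \frac{1}{-14 - 11}\right) - \frac{453}{76} = \left(- \frac{10}{7} - \frac{1}{-25}\right) - \frac{453}{76} = \left(- \frac{10}{7} - - \frac{1}{25}\right) - \frac{453}{76} = \left(- \frac{10}{7} + \frac{1}{25}\right) - \frac{453}{76} = - \frac{243}{175} - \frac{453}{76} = - \frac{97743}{13300}$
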